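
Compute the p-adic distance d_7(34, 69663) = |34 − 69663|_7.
d_7(34, 69663) = 1/2401

Step 1 — x − y = 34 − 69663 = -69629. Step 2 — v_7(-69629) = 4 (factor: -69629 = −(7^4 · 29); the sign does not affect v_p). Step 3 — |x − y|_7 = 7^{-4} = 1/2401.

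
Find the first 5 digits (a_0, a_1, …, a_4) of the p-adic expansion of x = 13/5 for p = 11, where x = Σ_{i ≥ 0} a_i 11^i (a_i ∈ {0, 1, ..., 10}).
(a_0, …, a_4) = (7, 4, 4, 4, 4)

v_11(13/5) = 0 (numerator and denominator both coprime to 11), so x ∈ ℤ_11^×. Compute digits iteratively via a_i = x_i mod 11, x_{i+1} = (x_i − a_i)/11, with x_0 = x:
  x_0 = 13/5;  a_0 = 7;  x_1 = (x_0 − 7)/11 = -2/5
  x_1 = -2/5;  a_1 = 4;  x_2 = (x_1 − 4)/11 = -2/5
  x_2 = -2/5;  a_2 = 4;  x_3 = (x_2 − 4)/11 = -2/5
  x_3 = -2/5;  a_3 = 4;  x_4 = (x_3 − 4)/11 = -2/5
  x_4 = -2/5;  a_4 = 4;  x_5 = (x_4 − 4)/11 = -2/5
Digits: (7, 4, 4, 4, 4).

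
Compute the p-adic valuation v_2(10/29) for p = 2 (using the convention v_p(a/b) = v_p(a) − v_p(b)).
v_2(10/29) = 1

Factor powers of 2 from the numerator and denominator of the reduced fraction: 10 = 2^1 · 5 and 29 = 2^0 · 29. Apply v_p(a/b) = v_p(a) − v_p(b): v_2(10/29) = 1 − 0 = 1.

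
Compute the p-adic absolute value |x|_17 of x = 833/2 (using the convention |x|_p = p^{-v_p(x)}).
|833/2|_17 = 1/17

Step 1 — compute v_17(x) by factoring powers of 17 out of the numerator and denominator: v_17(833/2) = 1. Step 2 — apply |x|_p = p^{-v_p(x)} = 17^{-1} = 1/17.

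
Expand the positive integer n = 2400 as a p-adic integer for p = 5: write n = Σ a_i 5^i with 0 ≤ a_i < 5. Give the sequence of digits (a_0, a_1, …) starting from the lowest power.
(a_0, a_1, …) = (0, 0, 1, 4, 3)

Repeated division by 5 gives the digits low-to-high: 2400 = 1·5^2 + 4·5^3 + 3·5^4. Digit sequence: (0, 0, 1, 4, 3).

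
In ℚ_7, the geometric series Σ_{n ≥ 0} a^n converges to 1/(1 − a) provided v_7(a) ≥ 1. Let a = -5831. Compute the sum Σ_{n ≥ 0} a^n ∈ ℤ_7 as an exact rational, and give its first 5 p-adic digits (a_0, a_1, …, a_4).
Σ a^n = 1/(1 − a) = 1/5832;  first 5 digits = (1, 0, 0, 4, 4)

v_7(a) = 3 ≥ 1, so the series converges in ℤ_7 to 1/(1 − a) = 1/(1 − (-5831)) = 1/5832. Expand this rational in ℤ_7: compute digits iteratively via d_i = x_i mod 7, x_{i+1} = (x_i − d_i)/7. The first 5 digits are (1, 0, 0, 4, 4).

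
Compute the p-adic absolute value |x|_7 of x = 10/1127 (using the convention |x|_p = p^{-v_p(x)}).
|10/1127|_7 = 49

Step 1 — compute v_7(x) by factoring powers of 7 out of the numerator and denominator: v_7(10/1127) = -2. Step 2 — apply |x|_p = p^{-v_p(x)} = 7^{2} = 49.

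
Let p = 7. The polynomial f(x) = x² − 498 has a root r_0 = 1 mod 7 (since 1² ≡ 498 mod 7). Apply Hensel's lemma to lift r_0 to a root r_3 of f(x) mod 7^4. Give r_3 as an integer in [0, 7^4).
r_3 = 1058 (mod 2401)

Hensel's recurrence: r_{i+1} = r_i − f(r_i)·(f′(r_i))^{-1} mod 7^{i+2}, with f′(x) = 2x. Iterate:
  r_0 = 1 (mod 7)
  r_1 = 29 (mod 49)
  r_2 = 29 (mod 343)
  r_3 = 1058 (mod 2401)
Final: r_3 = 1058, and one checks f(r_3) ≡ 0 mod 7^4.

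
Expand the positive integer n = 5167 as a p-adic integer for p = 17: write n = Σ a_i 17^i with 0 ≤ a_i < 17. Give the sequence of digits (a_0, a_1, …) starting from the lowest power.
(a_0, a_1, …) = (16, 14, 0, 1)

Repeated division by 17 gives the digits low-to-high: 5167 = 16 + 14·17^1 + 1·17^3. Digit sequence: (16, 14, 0, 1).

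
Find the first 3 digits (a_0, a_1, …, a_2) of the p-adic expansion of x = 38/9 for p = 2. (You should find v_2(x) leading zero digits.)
(a_0, …, a_2) = (0, 1, 1)

v_2(38/9) = 1, so a_0 = ... = a_0 = 0. Factor out: x = 2^1 · u with u = 19/9 a unit in ℤ_2. Expand u iteratively via a_{v+i} = u_i mod 2, u_{i+1} = (u_i − a_{v+i})/2:
  u_0 = 19/9;  a_1 = 1;  u_1 = (u_0 − 1)/2 = 5/9
  u_1 = 5/9;  a_2 = 1;  u_2 = (u_1 − 1)/2 = -2/9
Digits: (0, 1, 1).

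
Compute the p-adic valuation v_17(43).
v_17(43) = 0

v_17(n) is the largest exponent k such that 17^k divides n. Factor out: 43 = 17^0 · 43. (Sign doesn't affect v_p.) So v_17(43) = 0.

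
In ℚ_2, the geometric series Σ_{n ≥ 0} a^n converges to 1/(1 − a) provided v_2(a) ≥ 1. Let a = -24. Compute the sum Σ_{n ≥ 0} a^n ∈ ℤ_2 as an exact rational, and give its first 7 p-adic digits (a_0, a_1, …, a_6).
Σ a^n = 1/(1 − a) = 1/25;  first 7 digits = (1, 0, 0, 1, 0, 1, 0)

v_2(a) = 3 ≥ 1, so the series converges in ℤ_2 to 1/(1 − a) = 1/(1 − (-24)) = 1/25. Expand this rational in ℤ_2: compute digits iteratively via d_i = x_i mod 2, x_{i+1} = (x_i − d_i)/2. The first 7 digits are (1, 0, 0, 1, 0, 1, 0).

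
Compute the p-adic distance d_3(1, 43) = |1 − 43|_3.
d_3(1, 43) = 1/3

Step 1 — x − y = 1 − 43 = -42. Step 2 — v_3(-42) = 1 (factor: -42 = −(3^1 · 14); the sign does not affect v_p). Step 3 — |x − y|_3 = 3^{-1} = 1/3.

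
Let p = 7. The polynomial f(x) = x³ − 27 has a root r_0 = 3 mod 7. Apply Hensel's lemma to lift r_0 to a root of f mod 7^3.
r_2 = 3 (mod 343)

Hensel: r_{i+1} = r_i − f(r_i)/f′(r_i) mod 7^{i+2}, where f′(x) = 3x². Iterate:
  r_0 = 3 (mod 7)
  r_1 = 3 (mod 49)
  r_2 = 3 (mod 343)
Final: r = 3 with f(r) ≡ 0 mod 7^3.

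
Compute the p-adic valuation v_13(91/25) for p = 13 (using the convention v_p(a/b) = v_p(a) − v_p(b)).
v_13(91/25) = 1

Factor powers of 13 from the numerator and denominator of the reduced fraction: 91 = 13^1 · 7 and 25 = 13^0 · 25. Apply v_p(a/b) = v_p(a) − v_p(b): v_13(91/25) = 1 − 0 = 1.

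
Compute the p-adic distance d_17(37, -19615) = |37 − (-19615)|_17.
d_17(37, -19615) = 1/4913

Step 1 — x − y = 37 − (-19615) = 19652. Step 2 — v_17(19652) = 3 (factor: 19652 = (17^3 · 4); the sign does not affect v_p). Step 3 — |x − y|_17 = 17^{-3} = 1/4913.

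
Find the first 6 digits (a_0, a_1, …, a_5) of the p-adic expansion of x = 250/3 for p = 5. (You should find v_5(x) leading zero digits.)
(a_0, …, a_5) = (0, 0, 0, 4, 1, 3)

v_5(250/3) = 3, so a_0 = ... = a_2 = 0. Factor out: x = 5^3 · u with u = 2/3 a unit in ℤ_5. Expand u iteratively via a_{v+i} = u_i mod 5, u_{i+1} = (u_i − a_{v+i})/5:
  u_0 = 2/3;  a_3 = 4;  u_1 = (u_0 − 4)/5 = -2/3
  u_1 = -2/3;  a_4 = 1;  u_2 = (u_1 − 1)/5 = -1/3
  u_2 = -1/3;  a_5 = 3;  u_3 = (u_2 − 3)/5 = -2/3
Digits: (0, 0, 0, 4, 1, 3).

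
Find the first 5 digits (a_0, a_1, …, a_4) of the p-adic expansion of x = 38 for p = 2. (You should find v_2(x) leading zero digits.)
(a_0, …, a_4) = (0, 1, 1, 0, 0)

v_2(38) = 1, so a_0 = ... = a_0 = 0. Factor out: x = 2^1 · u with u = 19 a unit in ℤ_2. Expand u iteratively via a_{v+i} = u_i mod 2, u_{i+1} = (u_i − a_{v+i})/2:
  u_0 = 19;  a_1 = 1;  u_1 = (u_0 − 1)/2 = 9
  u_1 = 9;  a_2 = 1;  u_2 = (u_1 − 1)/2 = 4
  u_2 = 4;  a_3 = 0;  u_3 = (u_2 − 0)/2 = 2
  u_3 = 2;  a_4 = 0;  u_4 = (u_3 − 0)/2 = 1
Digits: (0, 1, 1, 0, 0).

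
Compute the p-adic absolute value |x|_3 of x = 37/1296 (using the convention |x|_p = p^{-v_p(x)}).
|37/1296|_3 = 81

Step 1 — compute v_3(x) by factoring powers of 3 out of the numerator and denominator: v_3(37/1296) = -4. Step 2 — apply |x|_p = p^{-v_p(x)} = 3^{4} = 81.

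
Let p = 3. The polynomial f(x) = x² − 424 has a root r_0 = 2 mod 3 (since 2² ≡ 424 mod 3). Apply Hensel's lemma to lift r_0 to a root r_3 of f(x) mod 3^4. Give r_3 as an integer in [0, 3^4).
r_3 = 71 (mod 81)

Hensel's recurrence: r_{i+1} = r_i − f(r_i)·(f′(r_i))^{-1} mod 3^{i+2}, with f′(x) = 2x. Iterate:
  r_0 = 2 (mod 3)
  r_1 = 8 (mod 9)
  r_2 = 17 (mod 27)
  r_3 = 71 (mod 81)
Final: r_3 = 71, and one checks f(r_3) ≡ 0 mod 3^4.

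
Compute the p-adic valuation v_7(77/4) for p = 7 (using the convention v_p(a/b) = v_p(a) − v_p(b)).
v_7(77/4) = 1

Factor powers of 7 from the numerator and denominator of the reduced fraction: 77 = 7^1 · 11 and 4 = 7^0 · 4. Apply v_p(a/b) = v_p(a) − v_p(b): v_7(77/4) = 1 − 0 = 1.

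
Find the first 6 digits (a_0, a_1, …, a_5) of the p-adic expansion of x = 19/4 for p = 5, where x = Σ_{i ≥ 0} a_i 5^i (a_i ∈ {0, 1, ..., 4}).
(a_0, …, a_5) = (1, 2, 1, 1, 1, 1)

v_5(19/4) = 0 (numerator and denominator both coprime to 5), so x ∈ ℤ_5^×. Compute digits iteratively via a_i = x_i mod 5, x_{i+1} = (x_i − a_i)/5, with x_0 = x:
  x_0 = 19/4;  a_0 = 1;  x_1 = (x_0 − 1)/5 = 3/4
  x_1 = 3/4;  a_1 = 2;  x_2 = (x_1 − 2)/5 = -1/4
  x_2 = -1/4;  a_2 = 1;  x_3 = (x_2 − 1)/5 = -1/4
  x_3 = -1/4;  a_3 = 1;  x_4 = (x_3 − 1)/5 = -1/4
  x_4 = -1/4;  a_4 = 1;  x_5 = (x_4 − 1)/5 = -1/4
  x_5 = -1/4;  a_5 = 1;  x_6 = (x_5 − 1)/5 = -1/4
Digits: (1, 2, 1, 1, 1, 1).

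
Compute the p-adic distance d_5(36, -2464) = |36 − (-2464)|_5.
d_5(36, -2464) = 1/625

Step 1 — x − y = 36 − (-2464) = 2500. Step 2 — v_5(2500) = 4 (factor: 2500 = (5^4 · 4); the sign does not affect v_p). Step 3 — |x − y|_5 = 5^{-4} = 1/625.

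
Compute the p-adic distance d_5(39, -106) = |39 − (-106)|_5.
d_5(39, -106) = 1/5

Step 1 — x − y = 39 − (-106) = 145. Step 2 — v_5(145) = 1 (factor: 145 = (5^1 · 29); the sign does not affect v_p). Step 3 — |x − y|_5 = 5^{-1} = 1/5.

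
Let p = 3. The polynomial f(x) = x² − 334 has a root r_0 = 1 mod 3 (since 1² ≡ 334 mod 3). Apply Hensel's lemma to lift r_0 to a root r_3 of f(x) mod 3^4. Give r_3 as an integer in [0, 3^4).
r_3 = 46 (mod 81)

Hensel's recurrence: r_{i+1} = r_i − f(r_i)·(f′(r_i))^{-1} mod 3^{i+2}, with f′(x) = 2x. Iterate:
  r_0 = 1 (mod 3)
  r_1 = 1 (mod 9)
  r_2 = 19 (mod 27)
  r_3 = 46 (mod 81)
Final: r_3 = 46, and one checks f(r_3) ≡ 0 mod 3^4.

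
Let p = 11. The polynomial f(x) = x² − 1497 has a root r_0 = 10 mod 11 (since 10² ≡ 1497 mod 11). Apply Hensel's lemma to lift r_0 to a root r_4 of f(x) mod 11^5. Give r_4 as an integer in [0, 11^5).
r_4 = 54064 (mod 161051)

Hensel's recurrence: r_{i+1} = r_i − f(r_i)·(f′(r_i))^{-1} mod 11^{i+2}, with f′(x) = 2x. Iterate:
  r_0 = 10 (mod 11)
  r_1 = 98 (mod 121)
  r_2 = 824 (mod 1331)
  r_3 = 10141 (mod 14641)
  r_4 = 54064 (mod 161051)
Final: r_4 = 54064, and one checks f(r_4) ≡ 0 mod 11^5.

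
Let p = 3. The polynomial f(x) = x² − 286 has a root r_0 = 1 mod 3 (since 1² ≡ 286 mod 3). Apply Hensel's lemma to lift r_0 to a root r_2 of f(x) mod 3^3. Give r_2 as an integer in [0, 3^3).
r_2 = 4 (mod 27)

Hensel's recurrence: r_{i+1} = r_i − f(r_i)·(f′(r_i))^{-1} mod 3^{i+2}, with f′(x) = 2x. Iterate:
  r_0 = 1 (mod 3)
  r_1 = 4 (mod 9)
  r_2 = 4 (mod 27)
Final: r_2 = 4, and one checks f(r_2) ≡ 0 mod 3^3.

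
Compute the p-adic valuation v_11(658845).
v_11(658845) = 4

v_11(n) is the largest exponent k such that 11^k divides n. Factor out: 658845 = 11^4 · 45. (Sign doesn't affect v_p.) So v_11(658845) = 4.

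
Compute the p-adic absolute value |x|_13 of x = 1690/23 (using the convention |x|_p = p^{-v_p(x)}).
|1690/23|_13 = 1/169

Step 1 — compute v_13(x) by factoring powers of 13 out of the numerator and denominator: v_13(1690/23) = 2. Step 2 — apply |x|_p = p^{-v_p(x)} = 13^{-2} = 1/169.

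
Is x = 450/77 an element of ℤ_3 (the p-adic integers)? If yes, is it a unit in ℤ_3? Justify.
x ∈ ℤ_3 but not a unit; v_3(x) = 2 > 0

ℤ_3 = {x ∈ ℚ_3 : v_3(x) ≥ 0} and ℤ_3^× = {x ∈ ℤ_3 : v_3(x) = 0}. Here v_3(450/77) = v_3(num) − v_3(den) = 2; compare against these criteria.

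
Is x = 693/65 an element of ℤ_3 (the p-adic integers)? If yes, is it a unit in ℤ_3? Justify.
x ∈ ℤ_3 but not a unit; v_3(x) = 2 > 0

ℤ_3 = {x ∈ ℚ_3 : v_3(x) ≥ 0} and ℤ_3^× = {x ∈ ℤ_3 : v_3(x) = 0}. Here v_3(693/65) = v_3(num) − v_3(den) = 2; compare against these criteria.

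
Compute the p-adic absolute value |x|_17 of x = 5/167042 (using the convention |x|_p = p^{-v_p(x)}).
|5/167042|_17 = 83521

Step 1 — compute v_17(x) by factoring powers of 17 out of the numerator and denominator: v_17(5/167042) = -4. Step 2 — apply |x|_p = p^{-v_p(x)} = 17^{4} = 83521.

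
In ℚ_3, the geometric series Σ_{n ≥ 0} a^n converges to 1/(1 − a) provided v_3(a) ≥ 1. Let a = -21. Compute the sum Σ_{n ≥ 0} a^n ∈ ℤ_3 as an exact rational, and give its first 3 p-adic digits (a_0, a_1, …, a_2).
Σ a^n = 1/(1 − a) = 1/22;  first 3 digits = (1, 2, 1)

v_3(a) = 1 ≥ 1, so the series converges in ℤ_3 to 1/(1 − a) = 1/(1 − (-21)) = 1/22. Expand this rational in ℤ_3: compute digits iteratively via d_i = x_i mod 3, x_{i+1} = (x_i − d_i)/3. The first 3 digits are (1, 2, 1).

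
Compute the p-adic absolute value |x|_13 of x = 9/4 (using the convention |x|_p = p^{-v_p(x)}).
|9/4|_13 = 1

Step 1 — compute v_13(x) by factoring powers of 13 out of the numerator and denominator: v_13(9/4) = 0. Step 2 — apply |x|_p = p^{-v_p(x)} = 13^{0} = 1.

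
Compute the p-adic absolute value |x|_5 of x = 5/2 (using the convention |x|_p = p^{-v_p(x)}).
|5/2|_5 = 1/5

Step 1 — compute v_5(x) by factoring powers of 5 out of the numerator and denominator: v_5(5/2) = 1. Step 2 — apply |x|_p = p^{-v_p(x)} = 5^{-1} = 1/5.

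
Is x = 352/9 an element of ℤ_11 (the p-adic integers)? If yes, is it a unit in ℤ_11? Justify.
x ∈ ℤ_11 but not a unit; v_11(x) = 1 > 0

ℤ_11 = {x ∈ ℚ_11 : v_11(x) ≥ 0} and ℤ_11^× = {x ∈ ℤ_11 : v_11(x) = 0}. Here v_11(352/9) = v_11(num) − v_11(den) = 1; compare against these criteria.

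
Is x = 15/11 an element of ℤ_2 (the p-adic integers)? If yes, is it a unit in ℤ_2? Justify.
x ∈ ℤ_2^× (unit); v_2(x) = 0

ℤ_2 = {x ∈ ℚ_2 : v_2(x) ≥ 0} and ℤ_2^× = {x ∈ ℤ_2 : v_2(x) = 0}. Here v_2(15/11) = v_2(num) − v_2(den) = 0; compare against these criteria.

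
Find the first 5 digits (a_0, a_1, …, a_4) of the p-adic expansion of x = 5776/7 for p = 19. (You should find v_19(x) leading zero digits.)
(a_0, …, a_4) = (0, 0, 5, 8, 5)

v_19(5776/7) = 2, so a_0 = ... = a_1 = 0. Factor out: x = 19^2 · u with u = 16/7 a unit in ℤ_19. Expand u iteratively via a_{v+i} = u_i mod 19, u_{i+1} = (u_i − a_{v+i})/19:
  u_0 = 16/7;  a_2 = 5;  u_1 = (u_0 − 5)/19 = -1/7
  u_1 = -1/7;  a_3 = 8;  u_2 = (u_1 − 8)/19 = -3/7
  u_2 = -3/7;  a_4 = 5;  u_3 = (u_2 − 5)/19 = -2/7
Digits: (0, 0, 5, 8, 5).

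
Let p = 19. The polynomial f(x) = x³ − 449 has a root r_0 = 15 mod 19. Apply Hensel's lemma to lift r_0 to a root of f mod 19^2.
r_1 = 300 (mod 361)

Hensel: r_{i+1} = r_i − f(r_i)/f′(r_i) mod 19^{i+2}, where f′(x) = 3x². Iterate:
  r_0 = 15 (mod 19)
  r_1 = 300 (mod 361)
Final: r = 300 with f(r) ≡ 0 mod 19^2.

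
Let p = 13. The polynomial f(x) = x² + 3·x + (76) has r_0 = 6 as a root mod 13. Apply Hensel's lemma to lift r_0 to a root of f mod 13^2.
r_1 = 110 (mod 169)

Hensel: r_{i+1} = r_i − f(r_i)·(f′(r_i))^{-1} mod 13^{i+2}, f′(x) = 2x + 3. Iterate:
  r_0 = 6 (mod 13)
  r_1 = 110 (mod 169)
Final: r = 110 satisfies f(r) ≡ 0 mod 13^2.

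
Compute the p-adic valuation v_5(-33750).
v_5(-33750) = 4

v_5(n) is the largest exponent k such that 5^k divides n. Factor out: -33750 = -5^4 · 54. (Sign doesn't affect v_p.) So v_5(-33750) = 4.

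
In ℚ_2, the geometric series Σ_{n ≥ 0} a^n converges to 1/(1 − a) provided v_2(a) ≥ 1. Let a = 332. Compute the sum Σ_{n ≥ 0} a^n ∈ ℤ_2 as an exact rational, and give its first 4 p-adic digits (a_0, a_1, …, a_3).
Σ a^n = 1/(1 − a) = -1/331;  first 4 digits = (1, 0, 1, 1)

v_2(a) = 2 ≥ 1, so the series converges in ℤ_2 to 1/(1 − a) = 1/(1 − 332) = -1/331. Expand this rational in ℤ_2: compute digits iteratively via d_i = x_i mod 2, x_{i+1} = (x_i − d_i)/2. The first 4 digits are (1, 0, 1, 1).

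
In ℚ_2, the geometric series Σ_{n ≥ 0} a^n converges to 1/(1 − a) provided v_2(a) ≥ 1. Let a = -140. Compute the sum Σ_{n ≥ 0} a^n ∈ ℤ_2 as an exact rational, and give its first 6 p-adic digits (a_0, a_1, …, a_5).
Σ a^n = 1/(1 − a) = 1/141;  first 6 digits = (1, 0, 1, 0, 0, 0)

v_2(a) = 2 ≥ 1, so the series converges in ℤ_2 to 1/(1 − a) = 1/(1 − (-140)) = 1/141. Expand this rational in ℤ_2: compute digits iteratively via d_i = x_i mod 2, x_{i+1} = (x_i − d_i)/2. The first 6 digits are (1, 0, 1, 0, 0, 0).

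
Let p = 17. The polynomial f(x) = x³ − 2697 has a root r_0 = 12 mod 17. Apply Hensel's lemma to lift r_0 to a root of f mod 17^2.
r_1 = 233 (mod 289)

Hensel: r_{i+1} = r_i − f(r_i)/f′(r_i) mod 17^{i+2}, where f′(x) = 3x². Iterate:
  r_0 = 12 (mod 17)
  r_1 = 233 (mod 289)
Final: r = 233 with f(r) ≡ 0 mod 17^2.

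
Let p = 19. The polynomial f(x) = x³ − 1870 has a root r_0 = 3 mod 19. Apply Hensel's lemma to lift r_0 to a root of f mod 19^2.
r_1 = 98 (mod 361)

Hensel: r_{i+1} = r_i − f(r_i)/f′(r_i) mod 19^{i+2}, where f′(x) = 3x². Iterate:
  r_0 = 3 (mod 19)
  r_1 = 98 (mod 361)
Final: r = 98 with f(r) ≡ 0 mod 19^2.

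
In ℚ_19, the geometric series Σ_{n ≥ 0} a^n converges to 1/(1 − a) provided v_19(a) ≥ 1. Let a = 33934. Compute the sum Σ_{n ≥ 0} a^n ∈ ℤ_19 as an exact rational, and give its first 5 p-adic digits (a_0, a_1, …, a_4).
Σ a^n = 1/(1 − a) = -1/33933;  first 5 digits = (1, 0, 18, 4, 1)

v_19(a) = 2 ≥ 1, so the series converges in ℤ_19 to 1/(1 − a) = 1/(1 − 33934) = -1/33933. Expand this rational in ℤ_19: compute digits iteratively via d_i = x_i mod 19, x_{i+1} = (x_i − d_i)/19. The first 5 digits are (1, 0, 18, 4, 1).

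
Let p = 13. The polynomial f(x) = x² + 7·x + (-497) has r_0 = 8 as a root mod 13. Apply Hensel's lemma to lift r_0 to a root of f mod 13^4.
r_3 = 28387 (mod 28561)

Hensel: r_{i+1} = r_i − f(r_i)·(f′(r_i))^{-1} mod 13^{i+2}, f′(x) = 2x + 7. Iterate:
  r_0 = 8 (mod 13)
  r_1 = 164 (mod 169)
  r_2 = 2023 (mod 2197)
  r_3 = 28387 (mod 28561)
Final: r = 28387 satisfies f(r) ≡ 0 mod 13^4.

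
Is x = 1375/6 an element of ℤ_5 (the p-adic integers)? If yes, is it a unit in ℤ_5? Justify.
x ∈ ℤ_5 but not a unit; v_5(x) = 3 > 0

ℤ_5 = {x ∈ ℚ_5 : v_5(x) ≥ 0} and ℤ_5^× = {x ∈ ℤ_5 : v_5(x) = 0}. Here v_5(1375/6) = v_5(num) − v_5(den) = 3; compare against these criteria.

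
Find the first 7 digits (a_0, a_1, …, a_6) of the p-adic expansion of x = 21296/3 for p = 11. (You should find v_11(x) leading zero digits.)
(a_0, …, a_6) = (0, 0, 0, 9, 7, 3, 7)

v_11(21296/3) = 3, so a_0 = ... = a_2 = 0. Factor out: x = 11^3 · u with u = 16/3 a unit in ℤ_11. Expand u iteratively via a_{v+i} = u_i mod 11, u_{i+1} = (u_i − a_{v+i})/11:
  u_0 = 16/3;  a_3 = 9;  u_1 = (u_0 − 9)/11 = -1/3
  u_1 = -1/3;  a_4 = 7;  u_2 = (u_1 − 7)/11 = -2/3
  u_2 = -2/3;  a_5 = 3;  u_3 = (u_2 − 3)/11 = -1/3
  u_3 = -1/3;  a_6 = 7;  u_4 = (u_3 − 7)/11 = -2/3
Digits: (0, 0, 0, 9, 7, 3, 7).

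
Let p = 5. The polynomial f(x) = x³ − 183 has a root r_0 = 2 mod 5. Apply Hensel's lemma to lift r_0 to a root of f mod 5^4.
r_3 = 277 (mod 625)

Hensel: r_{i+1} = r_i − f(r_i)/f′(r_i) mod 5^{i+2}, where f′(x) = 3x². Iterate:
  r_0 = 2 (mod 5)
  r_1 = 2 (mod 25)
  r_2 = 27 (mod 125)
  r_3 = 277 (mod 625)
Final: r = 277 with f(r) ≡ 0 mod 5^4.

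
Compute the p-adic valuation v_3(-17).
v_3(-17) = 0

v_3(n) is the largest exponent k such that 3^k divides n. Factor out: -17 = -3^0 · 17. (Sign doesn't affect v_p.) So v_3(-17) = 0.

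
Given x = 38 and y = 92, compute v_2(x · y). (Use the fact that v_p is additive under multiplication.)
v_2(3496) = 3

v_p(x) = 1 (factor: 38 = 2^1 · 19); v_p(y) = 2 (factor: 92 = 2^2 · 23). Additivity: v_p(xy) = v_p(x) + v_p(y) = 1 + 2 = 3. (Direct check: xy = 3496 = 2^3 · (437).)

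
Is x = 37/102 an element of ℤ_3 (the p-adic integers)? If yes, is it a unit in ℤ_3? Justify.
x ∉ ℤ_3 (v_3(x) = -1 < 0)

ℤ_3 = {x ∈ ℚ_3 : v_3(x) ≥ 0} and ℤ_3^× = {x ∈ ℤ_3 : v_3(x) = 0}. Here v_3(37/102) = v_3(num) − v_3(den) = -1; compare against these criteria.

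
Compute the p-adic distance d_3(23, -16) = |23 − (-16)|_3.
d_3(23, -16) = 1/3

Step 1 — x − y = 23 − (-16) = 39. Step 2 — v_3(39) = 1 (factor: 39 = (3^1 · 13); the sign does not affect v_p). Step 3 — |x − y|_3 = 3^{-1} = 1/3.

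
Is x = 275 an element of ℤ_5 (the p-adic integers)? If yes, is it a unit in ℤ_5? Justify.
x ∈ ℤ_5 but not a unit; v_5(x) = 2 > 0

ℤ_5 = {x ∈ ℚ_5 : v_5(x) ≥ 0} and ℤ_5^× = {x ∈ ℤ_5 : v_5(x) = 0}. Here v_5(275) = v_5(num) − v_5(den) = 2; compare against these criteria.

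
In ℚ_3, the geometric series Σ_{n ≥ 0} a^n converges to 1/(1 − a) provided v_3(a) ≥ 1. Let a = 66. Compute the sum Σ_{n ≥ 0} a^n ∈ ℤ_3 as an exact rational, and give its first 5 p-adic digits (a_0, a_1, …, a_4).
Σ a^n = 1/(1 − a) = -1/65;  first 5 digits = (1, 1, 2, 2, 1)

v_3(a) = 1 ≥ 1, so the series converges in ℤ_3 to 1/(1 − a) = 1/(1 − 66) = -1/65. Expand this rational in ℤ_3: compute digits iteratively via d_i = x_i mod 3, x_{i+1} = (x_i − d_i)/3. The first 5 digits are (1, 1, 2, 2, 1).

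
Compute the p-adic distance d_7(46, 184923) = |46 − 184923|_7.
d_7(46, 184923) = 1/16807

Step 1 — x − y = 46 − 184923 = -184877. Step 2 — v_7(-184877) = 5 (factor: -184877 = −(7^5 · 11); the sign does not affect v_p). Step 3 — |x − y|_7 = 7^{-5} = 1/16807.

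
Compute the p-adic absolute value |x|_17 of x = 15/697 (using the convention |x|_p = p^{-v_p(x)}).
|15/697|_17 = 17

Step 1 — compute v_17(x) by factoring powers of 17 out of the numerator and denominator: v_17(15/697) = -1. Step 2 — apply |x|_p = p^{-v_p(x)} = 17^{1} = 17.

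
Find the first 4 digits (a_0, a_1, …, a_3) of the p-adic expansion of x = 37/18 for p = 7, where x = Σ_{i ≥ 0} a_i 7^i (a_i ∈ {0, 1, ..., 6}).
(a_0, …, a_3) = (4, 4, 6, 1)

v_7(37/18) = 0 (numerator and denominator both coprime to 7), so x ∈ ℤ_7^×. Compute digits iteratively via a_i = x_i mod 7, x_{i+1} = (x_i − a_i)/7, with x_0 = x:
  x_0 = 37/18;  a_0 = 4;  x_1 = (x_0 − 4)/7 = -5/18
  x_1 = -5/18;  a_1 = 4;  x_2 = (x_1 − 4)/7 = -11/18
  x_2 = -11/18;  a_2 = 6;  x_3 = (x_2 − 6)/7 = -17/18
  x_3 = -17/18;  a_3 = 1;  x_4 = (x_3 − 1)/7 = -5/18
Digits: (4, 4, 6, 1).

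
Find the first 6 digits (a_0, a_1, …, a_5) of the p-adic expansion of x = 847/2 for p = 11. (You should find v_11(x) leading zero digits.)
(a_0, …, a_5) = (0, 0, 9, 5, 5, 5)

v_11(847/2) = 2, so a_0 = ... = a_1 = 0. Factor out: x = 11^2 · u with u = 7/2 a unit in ℤ_11. Expand u iteratively via a_{v+i} = u_i mod 11, u_{i+1} = (u_i − a_{v+i})/11:
  u_0 = 7/2;  a_2 = 9;  u_1 = (u_0 − 9)/11 = -1/2
  u_1 = -1/2;  a_3 = 5;  u_2 = (u_1 − 5)/11 = -1/2
  u_2 = -1/2;  a_4 = 5;  u_3 = (u_2 − 5)/11 = -1/2
  u_3 = -1/2;  a_5 = 5;  u_4 = (u_3 − 5)/11 = -1/2
Digits: (0, 0, 9, 5, 5, 5).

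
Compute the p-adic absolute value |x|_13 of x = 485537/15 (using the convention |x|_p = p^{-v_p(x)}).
|485537/15|_13 = 1/28561

Step 1 — compute v_13(x) by factoring powers of 13 out of the numerator and denominator: v_13(485537/15) = 4. Step 2 — apply |x|_p = p^{-v_p(x)} = 13^{-4} = 1/28561.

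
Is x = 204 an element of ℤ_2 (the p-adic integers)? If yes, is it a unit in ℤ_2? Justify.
x ∈ ℤ_2 but not a unit; v_2(x) = 2 > 0

ℤ_2 = {x ∈ ℚ_2 : v_2(x) ≥ 0} and ℤ_2^× = {x ∈ ℤ_2 : v_2(x) = 0}. Here v_2(204) = v_2(num) − v_2(den) = 2; compare against these criteria.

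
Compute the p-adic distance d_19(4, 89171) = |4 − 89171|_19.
d_19(4, 89171) = 1/6859

Step 1 — x − y = 4 − 89171 = -89167. Step 2 — v_19(-89167) = 3 (factor: -89167 = −(19^3 · 13); the sign does not affect v_p). Step 3 — |x − y|_19 = 19^{-3} = 1/6859.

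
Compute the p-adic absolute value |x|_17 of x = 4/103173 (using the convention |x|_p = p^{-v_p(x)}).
|4/103173|_17 = 4913

Step 1 — compute v_17(x) by factoring powers of 17 out of the numerator and denominator: v_17(4/103173) = -3. Step 2 — apply |x|_p = p^{-v_p(x)} = 17^{3} = 4913.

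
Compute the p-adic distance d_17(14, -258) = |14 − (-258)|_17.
d_17(14, -258) = 1/17

Step 1 — x − y = 14 − (-258) = 272. Step 2 — v_17(272) = 1 (factor: 272 = (17^1 · 16); the sign does not affect v_p). Step 3 — |x − y|_17 = 17^{-1} = 1/17.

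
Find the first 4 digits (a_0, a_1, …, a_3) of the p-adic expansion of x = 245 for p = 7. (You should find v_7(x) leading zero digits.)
(a_0, …, a_3) = (0, 0, 5, 0)

v_7(245) = 2, so a_0 = ... = a_1 = 0. Factor out: x = 7^2 · u with u = 5 a unit in ℤ_7. Expand u iteratively via a_{v+i} = u_i mod 7, u_{i+1} = (u_i − a_{v+i})/7:
  u_0 = 5;  a_2 = 5;  u_1 = (u_0 − 5)/7 = 0
  u_1 = 0;  a_3 = 0;  u_2 = (u_1 − 0)/7 = 0
Digits: (0, 0, 5, 0).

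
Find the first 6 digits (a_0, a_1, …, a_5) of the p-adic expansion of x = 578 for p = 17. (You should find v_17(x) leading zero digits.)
(a_0, …, a_5) = (0, 0, 2, 0, 0, 0)

v_17(578) = 2, so a_0 = ... = a_1 = 0. Factor out: x = 17^2 · u with u = 2 a unit in ℤ_17. Expand u iteratively via a_{v+i} = u_i mod 17, u_{i+1} = (u_i − a_{v+i})/17:
  u_0 = 2;  a_2 = 2;  u_1 = (u_0 − 2)/17 = 0
  u_1 = 0;  a_3 = 0;  u_2 = (u_1 − 0)/17 = 0
  u_2 = 0;  a_4 = 0;  u_3 = (u_2 − 0)/17 = 0
  u_3 = 0;  a_5 = 0;  u_4 = (u_3 − 0)/17 = 0
Digits: (0, 0, 2, 0, 0, 0).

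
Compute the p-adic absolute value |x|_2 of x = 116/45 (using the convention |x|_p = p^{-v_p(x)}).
|116/45|_2 = 1/4

Step 1 — compute v_2(x) by factoring powers of 2 out of the numerator and denominator: v_2(116/45) = 2. Step 2 — apply |x|_p = p^{-v_p(x)} = 2^{-2} = 1/4.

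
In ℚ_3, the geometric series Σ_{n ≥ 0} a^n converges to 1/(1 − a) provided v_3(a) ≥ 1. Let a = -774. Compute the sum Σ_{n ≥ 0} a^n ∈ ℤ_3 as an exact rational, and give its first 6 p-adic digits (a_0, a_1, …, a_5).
Σ a^n = 1/(1 − a) = 1/775;  first 6 digits = (1, 0, 1, 1, 0, 2)

v_3(a) = 2 ≥ 1, so the series converges in ℤ_3 to 1/(1 − a) = 1/(1 − (-774)) = 1/775. Expand this rational in ℤ_3: compute digits iteratively via d_i = x_i mod 3, x_{i+1} = (x_i − d_i)/3. The first 6 digits are (1, 0, 1, 1, 0, 2).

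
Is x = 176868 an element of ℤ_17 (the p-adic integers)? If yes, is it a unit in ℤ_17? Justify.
x ∈ ℤ_17 but not a unit; v_17(x) = 3 > 0

ℤ_17 = {x ∈ ℚ_17 : v_17(x) ≥ 0} and ℤ_17^× = {x ∈ ℤ_17 : v_17(x) = 0}. Here v_17(176868) = v_17(num) − v_17(den) = 3; compare against these criteria.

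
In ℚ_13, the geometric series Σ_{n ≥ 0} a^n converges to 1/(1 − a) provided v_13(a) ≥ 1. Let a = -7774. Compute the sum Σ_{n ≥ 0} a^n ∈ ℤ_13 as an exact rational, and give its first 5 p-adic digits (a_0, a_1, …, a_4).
Σ a^n = 1/(1 − a) = 1/7775;  first 5 digits = (1, 0, 6, 9, 9)

v_13(a) = 2 ≥ 1, so the series converges in ℤ_13 to 1/(1 − a) = 1/(1 − (-7774)) = 1/7775. Expand this rational in ℤ_13: compute digits iteratively via d_i = x_i mod 13, x_{i+1} = (x_i − d_i)/13. The first 5 digits are (1, 0, 6, 9, 9).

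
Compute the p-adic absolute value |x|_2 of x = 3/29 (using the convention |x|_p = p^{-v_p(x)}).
|3/29|_2 = 1

Step 1 — compute v_2(x) by factoring powers of 2 out of the numerator and denominator: v_2(3/29) = 0. Step 2 — apply |x|_p = p^{-v_p(x)} = 2^{0} = 1.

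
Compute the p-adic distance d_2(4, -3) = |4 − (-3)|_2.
d_2(4, -3) = 1

Step 1 — x − y = 4 − (-3) = 7. Step 2 — v_2(7) = 0 (factor: 7 = (2^0 · 7); the sign does not affect v_p). Step 3 — |x − y|_2 = 2^{0} = 1.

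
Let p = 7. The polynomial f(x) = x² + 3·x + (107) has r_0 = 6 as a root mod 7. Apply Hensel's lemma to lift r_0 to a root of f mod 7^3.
r_2 = 188 (mod 343)

Hensel: r_{i+1} = r_i − f(r_i)·(f′(r_i))^{-1} mod 7^{i+2}, f′(x) = 2x + 3. Iterate:
  r_0 = 6 (mod 7)
  r_1 = 41 (mod 49)
  r_2 = 188 (mod 343)
Final: r = 188 satisfies f(r) ≡ 0 mod 7^3.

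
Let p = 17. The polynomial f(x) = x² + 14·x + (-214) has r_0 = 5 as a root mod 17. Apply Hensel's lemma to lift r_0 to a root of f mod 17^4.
r_3 = 80653 (mod 83521)

Hensel: r_{i+1} = r_i − f(r_i)·(f′(r_i))^{-1} mod 17^{i+2}, f′(x) = 2x + 14. Iterate:
  r_0 = 5 (mod 17)
  r_1 = 22 (mod 289)
  r_2 = 2045 (mod 4913)
  r_3 = 80653 (mod 83521)
Final: r = 80653 satisfies f(r) ≡ 0 mod 17^4.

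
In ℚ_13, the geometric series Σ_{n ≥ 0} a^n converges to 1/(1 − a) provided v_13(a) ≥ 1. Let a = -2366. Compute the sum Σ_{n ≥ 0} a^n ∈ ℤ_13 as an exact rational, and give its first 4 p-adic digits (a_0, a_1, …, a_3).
Σ a^n = 1/(1 − a) = 1/2367;  first 4 digits = (1, 0, 12, 11)

v_13(a) = 2 ≥ 1, so the series converges in ℤ_13 to 1/(1 − a) = 1/(1 − (-2366)) = 1/2367. Expand this rational in ℤ_13: compute digits iteratively via d_i = x_i mod 13, x_{i+1} = (x_i − d_i)/13. The first 4 digits are (1, 0, 12, 11).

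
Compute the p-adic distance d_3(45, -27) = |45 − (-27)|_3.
d_3(45, -27) = 1/9

Step 1 — x − y = 45 − (-27) = 72. Step 2 — v_3(72) = 2 (factor: 72 = (3^2 · 8); the sign does not affect v_p). Step 3 — |x − y|_3 = 3^{-2} = 1/9.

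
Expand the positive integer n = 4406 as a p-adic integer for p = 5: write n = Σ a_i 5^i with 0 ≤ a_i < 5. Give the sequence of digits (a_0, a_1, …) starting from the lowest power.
(a_0, a_1, …) = (1, 1, 1, 0, 2, 1)

Repeated division by 5 gives the digits low-to-high: 4406 = 1 + 1·5^1 + 1·5^2 + 2·5^4 + 1·5^5. Digit sequence: (1, 1, 1, 0, 2, 1).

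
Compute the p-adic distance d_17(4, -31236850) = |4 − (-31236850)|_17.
d_17(4, -31236850) = 1/1419857

Step 1 — x − y = 4 − (-31236850) = 31236854. Step 2 — v_17(31236854) = 5 (factor: 31236854 = (17^5 · 22); the sign does not affect v_p). Step 3 — |x − y|_17 = 17^{-5} = 1/1419857.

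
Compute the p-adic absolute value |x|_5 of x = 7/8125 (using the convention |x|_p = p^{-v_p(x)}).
|7/8125|_5 = 625

Step 1 — compute v_5(x) by factoring powers of 5 out of the numerator and denominator: v_5(7/8125) = -4. Step 2 — apply |x|_p = p^{-v_p(x)} = 5^{4} = 625.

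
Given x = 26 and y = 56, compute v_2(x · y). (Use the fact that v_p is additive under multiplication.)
v_2(1456) = 4

v_p(x) = 1 (factor: 26 = 2^1 · 13); v_p(y) = 3 (factor: 56 = 2^3 · 7). Additivity: v_p(xy) = v_p(x) + v_p(y) = 1 + 3 = 4. (Direct check: xy = 1456 = 2^4 · (91).)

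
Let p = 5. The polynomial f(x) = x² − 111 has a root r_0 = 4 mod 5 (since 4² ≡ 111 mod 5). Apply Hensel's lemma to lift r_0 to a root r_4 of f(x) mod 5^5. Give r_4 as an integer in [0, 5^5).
r_4 = 2644 (mod 3125)

Hensel's recurrence: r_{i+1} = r_i − f(r_i)·(f′(r_i))^{-1} mod 5^{i+2}, with f′(x) = 2x. Iterate:
  r_0 = 4 (mod 5)
  r_1 = 19 (mod 25)
  r_2 = 19 (mod 125)
  r_3 = 144 (mod 625)
  r_4 = 2644 (mod 3125)
Final: r_4 = 2644, and one checks f(r_4) ≡ 0 mod 5^5.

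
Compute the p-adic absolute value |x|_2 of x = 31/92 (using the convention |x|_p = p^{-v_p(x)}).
|31/92|_2 = 4

Step 1 — compute v_2(x) by factoring powers of 2 out of the numerator and denominator: v_2(31/92) = -2. Step 2 — apply |x|_p = p^{-v_p(x)} = 2^{2} = 4.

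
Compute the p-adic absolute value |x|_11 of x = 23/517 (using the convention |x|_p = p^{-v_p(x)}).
|23/517|_11 = 11

Step 1 — compute v_11(x) by factoring powers of 11 out of the numerator and denominator: v_11(23/517) = -1. Step 2 — apply |x|_p = p^{-v_p(x)} = 11^{1} = 11.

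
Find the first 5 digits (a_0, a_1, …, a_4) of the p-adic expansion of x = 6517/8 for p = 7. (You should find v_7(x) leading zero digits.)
(a_0, …, a_4) = (0, 0, 0, 5, 4)

v_7(6517/8) = 3, so a_0 = ... = a_2 = 0. Factor out: x = 7^3 · u with u = 19/8 a unit in ℤ_7. Expand u iteratively via a_{v+i} = u_i mod 7, u_{i+1} = (u_i − a_{v+i})/7:
  u_0 = 19/8;  a_3 = 5;  u_1 = (u_0 − 5)/7 = -3/8
  u_1 = -3/8;  a_4 = 4;  u_2 = (u_1 − 4)/7 = -5/8
Digits: (0, 0, 0, 5, 4).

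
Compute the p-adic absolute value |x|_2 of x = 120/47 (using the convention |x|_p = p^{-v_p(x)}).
|120/47|_2 = 1/8

Step 1 — compute v_2(x) by factoring powers of 2 out of the numerator and denominator: v_2(120/47) = 3. Step 2 — apply |x|_p = p^{-v_p(x)} = 2^{-3} = 1/8.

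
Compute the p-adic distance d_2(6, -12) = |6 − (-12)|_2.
d_2(6, -12) = 1/2

Step 1 — x − y = 6 − (-12) = 18. Step 2 — v_2(18) = 1 (factor: 18 = (2^1 · 9); the sign does not affect v_p). Step 3 — |x − y|_2 = 2^{-1} = 1/2.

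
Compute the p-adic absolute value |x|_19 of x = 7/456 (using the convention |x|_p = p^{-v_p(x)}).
|7/456|_19 = 19

Step 1 — compute v_19(x) by factoring powers of 19 out of the numerator and denominator: v_19(7/456) = -1. Step 2 — apply |x|_p = p^{-v_p(x)} = 19^{1} = 19.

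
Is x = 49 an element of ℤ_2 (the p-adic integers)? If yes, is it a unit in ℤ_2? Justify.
x ∈ ℤ_2^× (unit); v_2(x) = 0

ℤ_2 = {x ∈ ℚ_2 : v_2(x) ≥ 0} and ℤ_2^× = {x ∈ ℤ_2 : v_2(x) = 0}. Here v_2(49) = v_2(num) − v_2(den) = 0; compare against these criteria.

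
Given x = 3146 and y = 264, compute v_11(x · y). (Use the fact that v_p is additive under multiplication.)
v_11(830544) = 3

v_p(x) = 2 (factor: 3146 = 11^2 · 26); v_p(y) = 1 (factor: 264 = 11^1 · 24). Additivity: v_p(xy) = v_p(x) + v_p(y) = 2 + 1 = 3. (Direct check: xy = 830544 = 11^3 · (624).)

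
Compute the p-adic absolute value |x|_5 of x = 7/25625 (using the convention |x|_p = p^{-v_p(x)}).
|7/25625|_5 = 625

Step 1 — compute v_5(x) by factoring powers of 5 out of the numerator and denominator: v_5(7/25625) = -4. Step 2 — apply |x|_p = p^{-v_p(x)} = 5^{4} = 625.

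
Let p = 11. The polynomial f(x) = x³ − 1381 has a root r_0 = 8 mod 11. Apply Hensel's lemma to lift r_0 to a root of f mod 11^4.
r_3 = 13032 (mod 14641)

Hensel: r_{i+1} = r_i − f(r_i)/f′(r_i) mod 11^{i+2}, where f′(x) = 3x². Iterate:
  r_0 = 8 (mod 11)
  r_1 = 85 (mod 121)
  r_2 = 1053 (mod 1331)
  r_3 = 13032 (mod 14641)
Final: r = 13032 with f(r) ≡ 0 mod 11^4.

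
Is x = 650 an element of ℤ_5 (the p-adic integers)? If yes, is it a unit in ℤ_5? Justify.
x ∈ ℤ_5 but not a unit; v_5(x) = 2 > 0

ℤ_5 = {x ∈ ℚ_5 : v_5(x) ≥ 0} and ℤ_5^× = {x ∈ ℤ_5 : v_5(x) = 0}. Here v_5(650) = v_5(num) − v_5(den) = 2; compare against these criteria.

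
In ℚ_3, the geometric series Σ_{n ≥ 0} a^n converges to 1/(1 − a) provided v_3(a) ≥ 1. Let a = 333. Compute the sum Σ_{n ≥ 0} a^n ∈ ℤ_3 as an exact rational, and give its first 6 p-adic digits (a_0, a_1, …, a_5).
Σ a^n = 1/(1 − a) = -1/332;  first 6 digits = (1, 0, 1, 0, 2, 1)

v_3(a) = 2 ≥ 1, so the series converges in ℤ_3 to 1/(1 − a) = 1/(1 − 333) = -1/332. Expand this rational in ℤ_3: compute digits iteratively via d_i = x_i mod 3, x_{i+1} = (x_i − d_i)/3. The first 6 digits are (1, 0, 1, 0, 2, 1).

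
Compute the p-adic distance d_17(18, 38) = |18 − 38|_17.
d_17(18, 38) = 1

Step 1 — x − y = 18 − 38 = -20. Step 2 — v_17(-20) = 0 (factor: -20 = −(17^0 · 20); the sign does not affect v_p). Step 3 — |x − y|_17 = 17^{0} = 1.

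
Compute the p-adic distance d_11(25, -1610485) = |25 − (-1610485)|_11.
d_11(25, -1610485) = 1/161051

Step 1 — x − y = 25 − (-1610485) = 1610510. Step 2 — v_11(1610510) = 5 (factor: 1610510 = (11^5 · 10); the sign does not affect v_p). Step 3 — |x − y|_11 = 11^{-5} = 1/161051.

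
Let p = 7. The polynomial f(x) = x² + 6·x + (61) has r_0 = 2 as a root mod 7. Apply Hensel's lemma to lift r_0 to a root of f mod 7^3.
r_2 = 58 (mod 343)

Hensel: r_{i+1} = r_i − f(r_i)·(f′(r_i))^{-1} mod 7^{i+2}, f′(x) = 2x + 6. Iterate:
  r_0 = 2 (mod 7)
  r_1 = 9 (mod 49)
  r_2 = 58 (mod 343)
Final: r = 58 satisfies f(r) ≡ 0 mod 7^3.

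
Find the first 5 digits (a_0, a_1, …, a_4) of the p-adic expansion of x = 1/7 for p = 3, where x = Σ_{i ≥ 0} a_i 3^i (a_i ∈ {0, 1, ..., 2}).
(a_0, …, a_4) = (1, 1, 0, 2, 1)

v_3(1/7) = 0 (numerator and denominator both coprime to 3), so x ∈ ℤ_3^×. Compute digits iteratively via a_i = x_i mod 3, x_{i+1} = (x_i − a_i)/3, with x_0 = x:
  x_0 = 1/7;  a_0 = 1;  x_1 = (x_0 − 1)/3 = -2/7
  x_1 = -2/7;  a_1 = 1;  x_2 = (x_1 − 1)/3 = -3/7
  x_2 = -3/7;  a_2 = 0;  x_3 = (x_2 − 0)/3 = -1/7
  x_3 = -1/7;  a_3 = 2;  x_4 = (x_3 − 2)/3 = -5/7
  x_4 = -5/7;  a_4 = 1;  x_5 = (x_4 − 1)/3 = -4/7
Digits: (1, 1, 0, 2, 1).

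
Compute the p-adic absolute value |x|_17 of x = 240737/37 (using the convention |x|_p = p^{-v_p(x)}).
|240737/37|_17 = 1/4913

Step 1 — compute v_17(x) by factoring powers of 17 out of the numerator and denominator: v_17(240737/37) = 3. Step 2 — apply |x|_p = p^{-v_p(x)} = 17^{-3} = 1/4913.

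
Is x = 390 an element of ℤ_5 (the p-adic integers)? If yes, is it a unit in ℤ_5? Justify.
x ∈ ℤ_5 but not a unit; v_5(x) = 1 > 0

ℤ_5 = {x ∈ ℚ_5 : v_5(x) ≥ 0} and ℤ_5^× = {x ∈ ℤ_5 : v_5(x) = 0}. Here v_5(390) = v_5(num) − v_5(den) = 1; compare against these criteria.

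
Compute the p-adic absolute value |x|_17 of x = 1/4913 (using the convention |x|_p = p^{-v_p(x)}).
|1/4913|_17 = 4913

Step 1 — compute v_17(x) by factoring powers of 17 out of the numerator and denominator: v_17(1/4913) = -3. Step 2 — apply |x|_p = p^{-v_p(x)} = 17^{3} = 4913.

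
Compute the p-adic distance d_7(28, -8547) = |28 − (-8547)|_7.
d_7(28, -8547) = 1/343

Step 1 — x − y = 28 − (-8547) = 8575. Step 2 — v_7(8575) = 3 (factor: 8575 = (7^3 · 25); the sign does not affect v_p). Step 3 — |x − y|_7 = 7^{-3} = 1/343.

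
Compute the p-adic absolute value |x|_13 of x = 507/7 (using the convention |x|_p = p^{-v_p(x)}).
|507/7|_13 = 1/169

Step 1 — compute v_13(x) by factoring powers of 13 out of the numerator and denominator: v_13(507/7) = 2. Step 2 — apply |x|_p = p^{-v_p(x)} = 13^{-2} = 1/169.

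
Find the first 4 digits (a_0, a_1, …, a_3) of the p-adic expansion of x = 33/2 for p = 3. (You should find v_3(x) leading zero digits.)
(a_0, …, a_3) = (0, 1, 0, 2)

v_3(33/2) = 1, so a_0 = ... = a_0 = 0. Factor out: x = 3^1 · u with u = 11/2 a unit in ℤ_3. Expand u iteratively via a_{v+i} = u_i mod 3, u_{i+1} = (u_i − a_{v+i})/3:
  u_0 = 11/2;  a_1 = 1;  u_1 = (u_0 − 1)/3 = 3/2
  u_1 = 3/2;  a_2 = 0;  u_2 = (u_1 − 0)/3 = 1/2
  u_2 = 1/2;  a_3 = 2;  u_3 = (u_2 − 2)/3 = -1/2
Digits: (0, 1, 0, 2).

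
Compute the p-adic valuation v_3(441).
v_3(441) = 2

v_3(n) is the largest exponent k such that 3^k divides n. Factor out: 441 = 3^2 · 49. (Sign doesn't affect v_p.) So v_3(441) = 2.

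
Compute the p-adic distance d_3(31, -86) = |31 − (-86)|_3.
d_3(31, -86) = 1/9

Step 1 — x − y = 31 − (-86) = 117. Step 2 — v_3(117) = 2 (factor: 117 = (3^2 · 13); the sign does not affect v_p). Step 3 — |x − y|_3 = 3^{-2} = 1/9.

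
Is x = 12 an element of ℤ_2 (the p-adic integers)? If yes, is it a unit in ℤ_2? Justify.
x ∈ ℤ_2 but not a unit; v_2(x) = 2 > 0

ℤ_2 = {x ∈ ℚ_2 : v_2(x) ≥ 0} and ℤ_2^× = {x ∈ ℤ_2 : v_2(x) = 0}. Here v_2(12) = v_2(num) − v_2(den) = 2; compare against these criteria.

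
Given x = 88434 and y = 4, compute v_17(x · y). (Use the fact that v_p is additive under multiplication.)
v_17(353736) = 3

v_p(x) = 3 (factor: 88434 = 17^3 · 18); v_p(y) = 0 (factor: 4 = 17^0 · 4). Additivity: v_p(xy) = v_p(x) + v_p(y) = 3 + 0 = 3. (Direct check: xy = 353736 = 17^3 · (72).)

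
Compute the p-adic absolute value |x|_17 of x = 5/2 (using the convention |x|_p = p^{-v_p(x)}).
|5/2|_17 = 1

Step 1 — compute v_17(x) by factoring powers of 17 out of the numerator and denominator: v_17(5/2) = 0. Step 2 — apply |x|_p = p^{-v_p(x)} = 17^{0} = 1.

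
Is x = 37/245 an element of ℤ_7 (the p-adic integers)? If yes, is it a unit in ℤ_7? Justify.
x ∉ ℤ_7 (v_7(x) = -2 < 0)

ℤ_7 = {x ∈ ℚ_7 : v_7(x) ≥ 0} and ℤ_7^× = {x ∈ ℤ_7 : v_7(x) = 0}. Here v_7(37/245) = v_7(num) − v_7(den) = -2; compare against these criteria.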